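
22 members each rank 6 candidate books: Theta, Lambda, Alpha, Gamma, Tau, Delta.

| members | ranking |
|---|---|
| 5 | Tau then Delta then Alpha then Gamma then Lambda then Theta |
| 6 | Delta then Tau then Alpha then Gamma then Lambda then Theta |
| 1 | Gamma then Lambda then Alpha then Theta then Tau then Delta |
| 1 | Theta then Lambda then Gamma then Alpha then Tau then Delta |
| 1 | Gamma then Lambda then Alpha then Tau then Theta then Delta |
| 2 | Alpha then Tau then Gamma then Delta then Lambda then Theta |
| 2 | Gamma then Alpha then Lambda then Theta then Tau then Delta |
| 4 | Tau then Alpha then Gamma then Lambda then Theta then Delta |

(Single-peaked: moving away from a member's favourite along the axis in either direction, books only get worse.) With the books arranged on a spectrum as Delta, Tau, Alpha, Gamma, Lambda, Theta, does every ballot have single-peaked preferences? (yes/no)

yes

Axis positions: Delta=1, Tau=2, Alpha=3, Gamma=4, Lambda=5, Theta=6.
Faction 1 (peak Tau at position 2): ranking walks positions 2-1-3-4-5-6, expanding outward from the peak — single-peaked.
Faction 2 (peak Delta at position 1): ranking walks positions 1-2-3-4-5-6, expanding outward from the peak — single-peaked.
Faction 3 (peak Gamma at position 4): ranking walks positions 4-5-3-6-2-1, expanding outward from the peak — single-peaked.
Faction 4 (peak Theta at position 6): ranking walks positions 6-5-4-3-2-1, expanding outward from the peak — single-peaked.
Faction 5 (peak Gamma at position 4): ranking walks positions 4-5-3-2-6-1, expanding outward from the peak — single-peaked.
Faction 6 (peak Alpha at position 3): ranking walks positions 3-2-4-1-5-6, expanding outward from the peak — single-peaked.
Faction 7 (peak Gamma at position 4): ranking walks positions 4-3-5-6-2-1, expanding outward from the peak — single-peaked.
Faction 8 (peak Tau at position 2): ranking walks positions 2-3-4-5-6-1, expanding outward from the peak — single-peaked.
Every ranking is single-peaked on this axis.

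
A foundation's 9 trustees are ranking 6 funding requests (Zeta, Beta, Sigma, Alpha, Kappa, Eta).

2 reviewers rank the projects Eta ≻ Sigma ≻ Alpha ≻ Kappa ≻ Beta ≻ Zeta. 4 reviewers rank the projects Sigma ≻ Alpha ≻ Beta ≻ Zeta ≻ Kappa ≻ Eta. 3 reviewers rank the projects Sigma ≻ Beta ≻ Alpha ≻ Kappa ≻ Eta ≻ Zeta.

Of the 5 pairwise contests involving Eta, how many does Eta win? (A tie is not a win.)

1

Eta against each rival (9 reviewers):
Eta vs Zeta: 5 to 4, Eta.
Eta vs Beta: Eta preferred on 2 ballots; Beta wins 7–2.
Eta–Sigma: Sigma 7–2.
Eta vs Alpha: Alpha, 7–2.
Eta vs Kappa: 2 for Eta, 7 for Kappa — Kappa by 7–2.
Eta beats Zeta; loses to Beta, Sigma, Alpha, Kappa — 1 pairwise win.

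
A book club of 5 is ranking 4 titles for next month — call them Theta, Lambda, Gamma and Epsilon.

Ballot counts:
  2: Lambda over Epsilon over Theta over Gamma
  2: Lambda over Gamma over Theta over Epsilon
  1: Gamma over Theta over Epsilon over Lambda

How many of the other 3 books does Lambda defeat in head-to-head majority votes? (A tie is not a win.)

Lambda against each rival (5 members):
Lambda–Theta: Lambda 4–1.
Lambda vs Gamma: 2+2 = 4 for Lambda, 1 for Gamma — Lambda by 4–1.
Lambda vs Epsilon: Lambda is ranked higher on 2+2 = 4 ballots, Epsilon on 1. Lambda wins 4–1.
Lambda beats Theta, Gamma, Epsilon — 3 pairwise wins.

3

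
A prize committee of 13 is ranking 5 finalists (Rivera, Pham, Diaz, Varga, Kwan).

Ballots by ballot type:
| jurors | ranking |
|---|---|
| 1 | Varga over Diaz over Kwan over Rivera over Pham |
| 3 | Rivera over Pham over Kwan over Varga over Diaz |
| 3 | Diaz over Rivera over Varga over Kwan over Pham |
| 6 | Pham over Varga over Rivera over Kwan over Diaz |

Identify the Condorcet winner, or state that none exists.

Check each pair by majority over 13 ballots:
Rivera–Pham: Rivera 7–6.
Rivera–Diaz: Rivera 9–4.
Rivera vs Varga: Varga wins 7–6.
Rivera vs Kwan: Rivera wins 12–1.
Pham vs Diaz: Pham wins 9–4.
Pham vs Varga: Pham wins 9–4.
Pham–Kwan: Pham 9–4.
Diaz vs Varga: Varga wins 10–3.
Diaz–Kwan: Kwan 9–4.
Varga vs Kwan: Varga, 10–3.
Each nominee drops at least one matchup (Rivera loses to Varga; Pham loses to Rivera; Diaz loses to Rivera; Varga loses to Pham; Kwan loses to Rivera); the cycle Rivera > Pham > Varga > Rivera rules out a Condorcet winner.

none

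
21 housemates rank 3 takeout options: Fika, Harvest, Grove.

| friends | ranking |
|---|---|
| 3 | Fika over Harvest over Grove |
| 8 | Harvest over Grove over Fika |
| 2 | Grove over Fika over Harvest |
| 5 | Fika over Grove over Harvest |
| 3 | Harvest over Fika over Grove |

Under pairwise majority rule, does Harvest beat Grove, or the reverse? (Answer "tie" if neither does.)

Harvest

Ballots ranking Harvest above Grove: 3 + 8 + 3 = 14.
Ballots ranking Grove above Harvest: 21 − 14 = 7.
Harvest wins the head-to-head 14–7.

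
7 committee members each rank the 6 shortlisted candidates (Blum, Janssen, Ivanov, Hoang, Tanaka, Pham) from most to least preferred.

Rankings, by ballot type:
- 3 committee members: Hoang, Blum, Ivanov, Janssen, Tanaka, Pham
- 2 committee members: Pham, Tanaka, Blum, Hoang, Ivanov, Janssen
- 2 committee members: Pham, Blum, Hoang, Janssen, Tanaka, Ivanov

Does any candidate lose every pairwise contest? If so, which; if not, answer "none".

Pairwise majorities:
Blum vs Janssen: Blum wins 7–0.
Blum vs Ivanov: Blum is ranked higher on 3+2+2 = 7 ballots, Ivanov on 0. Blum wins 7–0.
Blum vs Hoang: Blum, 4–3.
Blum vs Tanaka: Blum preferred on 3+2 = 5 ballots; Blum wins 5–2.
Blum vs Pham: Pham, 4–3.
Janssen vs Ivanov: Janssen is ranked higher on 2 ballots, Ivanov on 5. Ivanov wins 5–2.
Janssen vs Hoang: Hoang wins 7–0.
Janssen vs Tanaka: 5 to 2, Janssen.
Janssen vs Pham: 3 to 4, Pham.
Ivanov–Hoang: Hoang 7–0.
Ivanov–Tanaka: Tanaka 4–3.
Ivanov vs Pham: 3 to 4, Pham.
Hoang vs Tanaka: Hoang wins 5–2.
Hoang–Pham: Pham 4–3.
Tanaka vs Pham: Pham, 4–3.
Every candidate wins at least one matchup (Blum beats Janssen; Janssen beats Tanaka; Ivanov beats Janssen; Hoang beats Janssen; Tanaka beats Ivanov; Pham beats Blum), so there is no Condorcet loser.

none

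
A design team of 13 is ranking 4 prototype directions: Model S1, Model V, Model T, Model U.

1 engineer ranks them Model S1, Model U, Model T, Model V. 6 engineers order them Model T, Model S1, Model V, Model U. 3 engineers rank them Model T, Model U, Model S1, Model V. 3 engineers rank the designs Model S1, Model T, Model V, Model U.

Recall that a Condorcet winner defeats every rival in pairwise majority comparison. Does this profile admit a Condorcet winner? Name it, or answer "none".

Pairwise majorities:
Model S1 vs Model V: Model S1 wins 13–0.
Model S1–Model T: Model T 9–4.
Model S1 vs Model U: Model S1 preferred on 1+6+3 = 10 ballots; Model S1 wins 10–3.
Model V–Model T: Model T 13–0.
Model V vs Model U: Model V is ranked higher on 6+3 = 9 ballots, Model U on 4. Model V wins 9–4.
Model T vs Model U: Model T wins 12–1.
Model T wins every pairwise contest, so Model T is the Condorcet winner.

Model T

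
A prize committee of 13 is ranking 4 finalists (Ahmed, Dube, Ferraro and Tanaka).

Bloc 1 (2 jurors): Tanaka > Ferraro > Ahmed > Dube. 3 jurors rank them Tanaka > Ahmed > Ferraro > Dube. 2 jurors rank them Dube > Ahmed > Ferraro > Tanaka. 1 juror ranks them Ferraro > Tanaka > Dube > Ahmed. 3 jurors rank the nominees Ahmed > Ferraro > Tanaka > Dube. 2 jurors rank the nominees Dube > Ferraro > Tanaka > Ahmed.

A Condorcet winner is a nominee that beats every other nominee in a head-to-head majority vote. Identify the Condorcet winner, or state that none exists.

Pairwise majorities:
Ahmed vs Dube: Ahmed, 8–5.
Ahmed vs Ferraro: 3+2+3 = 8 for Ahmed, 5 for Ferraro — Ahmed by 8–5.
Ahmed–Tanaka: Tanaka 8–5.
Dube vs Ferraro: 2+2 = 4 for Dube, 9 for Ferraro — Ferraro by 9–4.
Dube vs Tanaka: Dube preferred on 2+2 = 4 ballots; Tanaka wins 9–4.
Ferraro vs Tanaka: 2+1+3+2 = 8 for Ferraro, 5 for Tanaka — Ferraro by 8–5.
Each nominee drops at least one matchup (Ahmed loses to Tanaka; Dube loses to Ahmed; Ferraro loses to Ahmed; Tanaka loses to Ferraro); the cycle Ahmed beats Ferraro beats Tanaka beats Ahmed rules out a Condorcet winner.

none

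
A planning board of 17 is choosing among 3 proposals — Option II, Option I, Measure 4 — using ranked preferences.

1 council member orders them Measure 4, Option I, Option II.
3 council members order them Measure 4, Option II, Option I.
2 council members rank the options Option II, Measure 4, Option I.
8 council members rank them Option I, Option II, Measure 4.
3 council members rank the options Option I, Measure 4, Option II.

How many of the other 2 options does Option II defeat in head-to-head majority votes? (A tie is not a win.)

1

Option II against each rival (17 council members):
Option II vs Option I: 3+2 = 5 for Option II, 12 for Option I — Option I by 12–5.
Option II vs Measure 4: Option II preferred on 2+8 = 10 ballots; Option II wins 10–7.
Option II beats Measure 4; loses to Option I — 1 pairwise win.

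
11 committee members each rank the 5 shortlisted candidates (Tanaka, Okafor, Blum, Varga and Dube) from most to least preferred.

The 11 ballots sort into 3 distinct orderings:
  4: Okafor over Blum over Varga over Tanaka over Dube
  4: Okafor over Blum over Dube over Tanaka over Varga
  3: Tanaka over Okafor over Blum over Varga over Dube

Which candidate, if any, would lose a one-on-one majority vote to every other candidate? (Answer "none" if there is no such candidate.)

Pairwise majorities:
Tanaka vs Okafor: 3 for Tanaka, 8 for Okafor — Okafor by 8–3.
Tanaka–Blum: Blum 8–3.
Tanaka vs Varga: Tanaka preferred on 4+3 = 7 ballots; Tanaka wins 7–4.
Tanaka vs Dube: 4+3 = 7 for Tanaka, 4 for Dube — Tanaka by 7–4.
Okafor vs Blum: Okafor wins 11–0.
Okafor vs Varga: Okafor wins 11–0.
Okafor vs Dube: Okafor, 11–0.
Blum vs Varga: Blum preferred on 4+4+3 = 11 ballots; Blum wins 11–0.
Blum vs Dube: Blum, 11–0.
Varga vs Dube: Varga, 7–4.
Dube is beaten in every head-to-head and is the Condorcet loser.

Dube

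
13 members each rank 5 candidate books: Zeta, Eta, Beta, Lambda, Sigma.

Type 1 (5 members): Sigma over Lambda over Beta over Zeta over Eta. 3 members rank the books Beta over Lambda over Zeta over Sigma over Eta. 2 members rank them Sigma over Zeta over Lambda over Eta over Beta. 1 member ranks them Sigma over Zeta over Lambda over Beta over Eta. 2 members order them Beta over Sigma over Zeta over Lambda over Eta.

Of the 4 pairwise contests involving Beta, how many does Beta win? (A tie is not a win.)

Beta against each rival (13 members):
Beta vs Zeta: Beta preferred on 5+3+2 = 10 ballots; Beta wins 10–3.
Beta vs Eta: Beta, 11–2.
Beta vs Lambda: Beta preferred on 3+2 = 5 ballots; Lambda wins 8–5.
Beta vs Sigma: Sigma wins 8–5.
Beta beats Zeta, Eta; loses to Lambda, Sigma — 2 pairwise wins.

2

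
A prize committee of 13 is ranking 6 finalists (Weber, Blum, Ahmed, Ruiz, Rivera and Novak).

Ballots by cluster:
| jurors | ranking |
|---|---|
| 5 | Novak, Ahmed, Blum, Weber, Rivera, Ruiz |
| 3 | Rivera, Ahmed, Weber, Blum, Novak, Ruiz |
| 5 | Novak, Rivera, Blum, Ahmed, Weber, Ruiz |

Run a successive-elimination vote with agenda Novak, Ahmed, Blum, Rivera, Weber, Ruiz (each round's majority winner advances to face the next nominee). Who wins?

Novak

Round 1: Novak vs Ahmed — 10–3, Novak advances.
Round 2: Novak vs Blum — 10–3, Novak advances.
Round 3: Novak vs Rivera — 10–3, Novak advances.
Round 4: Novak vs Weber — 10–3, Novak advances.
Round 5: Novak vs Ruiz — 13–0, Novak advances.
The agenda winner is Novak.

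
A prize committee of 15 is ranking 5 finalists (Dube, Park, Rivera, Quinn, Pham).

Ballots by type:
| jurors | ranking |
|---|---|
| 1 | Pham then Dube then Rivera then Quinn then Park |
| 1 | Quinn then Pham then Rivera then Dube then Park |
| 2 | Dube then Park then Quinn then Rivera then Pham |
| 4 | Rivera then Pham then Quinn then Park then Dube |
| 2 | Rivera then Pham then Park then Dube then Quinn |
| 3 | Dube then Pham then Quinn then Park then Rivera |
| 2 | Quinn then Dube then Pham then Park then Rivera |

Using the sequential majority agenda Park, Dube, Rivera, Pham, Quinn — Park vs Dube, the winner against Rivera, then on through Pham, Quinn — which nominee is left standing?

Pham

Round 1: Park vs Dube — 6–9, Dube advances.
Round 2: Dube vs Rivera — 8–7, Dube advances.
Round 3: Dube vs Pham — 7–8, Pham advances.
Round 4: Pham vs Quinn — 10–5, Pham advances.
The agenda winner is Pham.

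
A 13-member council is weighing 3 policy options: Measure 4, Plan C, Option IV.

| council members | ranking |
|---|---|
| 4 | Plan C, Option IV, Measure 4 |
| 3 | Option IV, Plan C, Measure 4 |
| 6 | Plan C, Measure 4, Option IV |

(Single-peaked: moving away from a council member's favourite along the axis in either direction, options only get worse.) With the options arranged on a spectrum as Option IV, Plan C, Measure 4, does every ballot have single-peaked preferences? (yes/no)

yes

Axis positions: Option IV=1, Plan C=2, Measure 4=3.
Bloc 1 (peak Plan C at position 2): ranking walks positions 2-1-3, expanding outward from the peak — single-peaked.
Bloc 2 (peak Option IV at position 1): ranking walks positions 1-2-3, expanding outward from the peak — single-peaked.
Bloc 3 (peak Plan C at position 2): ranking walks positions 2-3-1, expanding outward from the peak — single-peaked.
Every ranking is single-peaked on this axis.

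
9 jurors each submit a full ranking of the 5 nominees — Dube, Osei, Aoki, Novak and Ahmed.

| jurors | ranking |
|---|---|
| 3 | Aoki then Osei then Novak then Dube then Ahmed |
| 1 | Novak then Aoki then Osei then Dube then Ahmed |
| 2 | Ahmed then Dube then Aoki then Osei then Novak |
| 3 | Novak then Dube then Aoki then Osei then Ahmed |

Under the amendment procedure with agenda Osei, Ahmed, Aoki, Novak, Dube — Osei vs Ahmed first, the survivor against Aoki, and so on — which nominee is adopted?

Round 1: Osei vs Ahmed — 7–2, Osei advances.
Round 2: Osei vs Aoki — 0–9, Aoki advances.
Round 3: Aoki vs Novak — 5–4, Aoki advances.
Round 4: Aoki vs Dube — 4–5, Dube advances.
The agenda winner is Dube.

Dube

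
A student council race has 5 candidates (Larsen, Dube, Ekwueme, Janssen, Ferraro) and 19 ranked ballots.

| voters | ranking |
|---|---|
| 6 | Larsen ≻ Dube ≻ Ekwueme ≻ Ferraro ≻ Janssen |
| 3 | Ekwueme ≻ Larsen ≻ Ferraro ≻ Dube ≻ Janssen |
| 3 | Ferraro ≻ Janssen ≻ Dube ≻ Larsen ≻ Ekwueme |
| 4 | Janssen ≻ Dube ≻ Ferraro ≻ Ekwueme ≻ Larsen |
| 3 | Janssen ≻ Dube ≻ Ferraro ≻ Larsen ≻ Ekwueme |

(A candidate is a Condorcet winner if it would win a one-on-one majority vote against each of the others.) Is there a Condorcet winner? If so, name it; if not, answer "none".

none

Pairwise majorities:
Larsen vs Dube: Larsen is ranked higher on 6+3 = 9 ballots, Dube on 10. Dube wins 10–9.
Larsen vs Ekwueme: Larsen preferred on 6+3+3 = 12 ballots; Larsen wins 12–7.
Larsen vs Janssen: Larsen preferred on 6+3 = 9 ballots; Janssen wins 10–9.
Larsen vs Ferraro: 6+3 = 9 for Larsen, 10 for Ferraro — Ferraro by 10–9.
Dube vs Ekwueme: 6+3+4+3 = 16 for Dube, 3 for Ekwueme — Dube by 16–3.
Dube vs Janssen: Dube is ranked higher on 6+3 = 9 ballots, Janssen on 10. Janssen wins 10–9.
Dube vs Ferraro: Dube preferred on 6+4+3 = 13 ballots; Dube wins 13–6.
Ekwueme vs Janssen: Ekwueme is ranked higher on 6+3 = 9 ballots, Janssen on 10. Janssen wins 10–9.
Ekwueme vs Ferraro: Ekwueme preferred on 6+3 = 9 ballots; Ferraro wins 10–9.
Janssen vs Ferraro: 4+3 = 7 for Janssen, 12 for Ferraro — Ferraro by 12–7.
Each candidate drops at least one matchup (Larsen loses to Dube; Dube loses to Janssen; Ekwueme loses to Larsen; Janssen loses to Ferraro; Ferraro loses to Dube); the cycle Dube beats Ferraro beats Janssen beats Dube rules out a Condorcet winner.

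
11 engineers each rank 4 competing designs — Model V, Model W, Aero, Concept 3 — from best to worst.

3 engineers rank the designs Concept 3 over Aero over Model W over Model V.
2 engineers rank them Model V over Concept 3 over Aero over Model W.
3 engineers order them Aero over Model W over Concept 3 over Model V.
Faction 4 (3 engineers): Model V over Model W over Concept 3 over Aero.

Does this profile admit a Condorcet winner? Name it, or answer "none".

Head-to-head results (11 engineers):
Model V vs Model W: 2+3 = 5 for Model V, 6 for Model W — Model W by 6–5.
Model V vs Aero: Model V preferred on 2+3 = 5 ballots; Aero wins 6–5.
Model V vs Concept 3: 5 to 6, Concept 3.
Model W vs Aero: 3 to 8, Aero.
Model W vs Concept 3: Model W is ranked higher on 3+3 = 6 ballots, Concept 3 on 5. Model W wins 6–5.
Aero vs Concept 3: Aero preferred on 3 ballots; Concept 3 wins 8–3.
No design is unbeaten: Model V loses to Model W; Model W loses to Aero; Aero loses to Concept 3; Concept 3 loses to Model W. In particular Model W → Concept 3 → Aero → Model W is a majority cycle — no Condorcet winner exists.

none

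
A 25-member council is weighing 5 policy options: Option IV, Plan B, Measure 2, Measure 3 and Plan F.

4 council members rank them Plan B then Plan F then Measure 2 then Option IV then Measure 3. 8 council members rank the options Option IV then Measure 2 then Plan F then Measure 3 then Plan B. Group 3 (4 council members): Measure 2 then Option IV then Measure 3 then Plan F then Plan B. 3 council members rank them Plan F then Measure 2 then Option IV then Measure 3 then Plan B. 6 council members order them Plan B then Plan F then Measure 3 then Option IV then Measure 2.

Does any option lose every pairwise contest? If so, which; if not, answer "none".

Plan B

Pairwise majorities:
Option IV–Plan B: Option IV 15–10.
Option IV vs Measure 2: Option IV, 14–11.
Option IV vs Measure 3: Option IV is ranked higher on 4+8+4+3 = 19 ballots, Measure 3 on 6. Option IV wins 19–6.
Option IV vs Plan F: Option IV is ranked higher on 8+4 = 12 ballots, Plan F on 13. Plan F wins 13–12.
Plan B vs Measure 2: Plan B is ranked higher on 4+6 = 10 ballots, Measure 2 on 15. Measure 2 wins 15–10.
Plan B vs Measure 3: Plan B preferred on 4+6 = 10 ballots; Measure 3 wins 15–10.
Plan B vs Plan F: Plan B preferred on 4+6 = 10 ballots; Plan F wins 15–10.
Measure 2 vs Measure 3: Measure 2 preferred on 4+8+4+3 = 19 ballots; Measure 2 wins 19–6.
Measure 2 vs Plan F: 8+4 = 12 for Measure 2, 13 for Plan F — Plan F by 13–12.
Measure 3 vs Plan F: Plan F, 21–4.
Plan B loses to every other option — it is the Condorcet loser.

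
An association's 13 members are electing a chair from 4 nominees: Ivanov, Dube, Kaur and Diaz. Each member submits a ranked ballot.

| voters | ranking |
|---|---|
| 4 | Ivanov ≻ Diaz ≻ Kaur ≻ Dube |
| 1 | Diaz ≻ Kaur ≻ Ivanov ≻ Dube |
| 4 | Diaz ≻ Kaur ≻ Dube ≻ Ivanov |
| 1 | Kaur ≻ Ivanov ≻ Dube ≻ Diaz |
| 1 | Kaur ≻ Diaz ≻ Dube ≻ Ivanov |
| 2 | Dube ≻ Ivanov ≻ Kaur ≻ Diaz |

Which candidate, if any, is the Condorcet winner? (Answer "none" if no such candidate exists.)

Check each pair by majority over 13 ballots:
Ivanov vs Dube: Dube, 7–6.
Ivanov vs Kaur: Kaur, 7–6.
Ivanov vs Diaz: Ivanov, 7–6.
Dube vs Kaur: Kaur wins 11–2.
Dube vs Diaz: Diaz wins 10–3.
Kaur vs Diaz: Diaz wins 9–4.
Each candidate drops at least one matchup (Ivanov loses to Dube; Dube loses to Kaur; Kaur loses to Diaz; Diaz loses to Ivanov); the cycle Ivanov → Diaz → Dube → Ivanov rules out a Condorcet winner.

none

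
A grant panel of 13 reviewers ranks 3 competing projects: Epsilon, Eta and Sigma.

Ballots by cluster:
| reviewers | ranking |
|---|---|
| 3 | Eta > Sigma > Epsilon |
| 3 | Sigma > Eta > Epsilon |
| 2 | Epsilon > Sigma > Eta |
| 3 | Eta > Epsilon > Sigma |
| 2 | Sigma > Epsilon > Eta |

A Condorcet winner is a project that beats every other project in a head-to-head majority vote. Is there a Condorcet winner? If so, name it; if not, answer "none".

Head-to-head results (13 reviewers):
Epsilon–Eta: Eta 9–4.
Epsilon vs Sigma: Sigma wins 8–5.
Eta vs Sigma: Sigma wins 7–6.
Sigma wins every pairwise contest, so Sigma is the Condorcet winner.

Sigma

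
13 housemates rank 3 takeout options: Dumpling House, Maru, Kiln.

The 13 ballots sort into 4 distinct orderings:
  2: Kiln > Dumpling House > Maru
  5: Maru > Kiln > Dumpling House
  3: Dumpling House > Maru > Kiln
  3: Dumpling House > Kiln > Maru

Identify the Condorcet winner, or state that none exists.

Head-to-head results (13 friends):
Dumpling House vs Maru: 2+3+3 = 8 for Dumpling House, 5 for Maru — Dumpling House by 8–5.
Dumpling House vs Kiln: Dumpling House preferred on 3+3 = 6 ballots; Kiln wins 7–6.
Maru vs Kiln: Maru preferred on 5+3 = 8 ballots; Maru wins 8–5.
Each restaurant drops at least one matchup (Dumpling House loses to Kiln; Maru loses to Dumpling House; Kiln loses to Maru); the cycle Dumpling House > Maru > Kiln > Dumpling House rules out a Condorcet winner.

none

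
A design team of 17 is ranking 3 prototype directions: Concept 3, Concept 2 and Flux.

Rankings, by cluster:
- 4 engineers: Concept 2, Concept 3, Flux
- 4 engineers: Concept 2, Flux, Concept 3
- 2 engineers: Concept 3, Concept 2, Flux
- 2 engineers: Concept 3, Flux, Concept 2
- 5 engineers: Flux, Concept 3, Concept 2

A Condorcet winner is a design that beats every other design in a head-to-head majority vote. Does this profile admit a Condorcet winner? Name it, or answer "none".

Pairwise majorities:
Concept 3 vs Concept 2: 9 to 8, Concept 3.
Concept 3 vs Flux: 8 to 9, Flux.
Concept 2 vs Flux: 10 to 7, Concept 2.
Every design loses at least once (Concept 3 loses to Flux; Concept 2 loses to Concept 3; Flux loses to Concept 2). The majority relation contains the cycle Concept 3 → Concept 2 → Flux → Concept 3, so there is no Condorcet winner.

none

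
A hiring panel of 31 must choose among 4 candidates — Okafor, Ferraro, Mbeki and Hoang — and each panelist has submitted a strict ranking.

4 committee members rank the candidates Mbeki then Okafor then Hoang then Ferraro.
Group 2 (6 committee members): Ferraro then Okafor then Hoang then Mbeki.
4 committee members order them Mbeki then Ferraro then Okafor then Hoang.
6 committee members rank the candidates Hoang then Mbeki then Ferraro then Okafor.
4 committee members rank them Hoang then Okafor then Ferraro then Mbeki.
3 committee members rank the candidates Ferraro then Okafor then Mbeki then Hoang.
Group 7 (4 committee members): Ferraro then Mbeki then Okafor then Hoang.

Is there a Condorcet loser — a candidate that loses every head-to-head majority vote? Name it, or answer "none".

none

Head-to-head results (31 committee members):
Okafor vs Ferraro: Ferraro, 23–8.
Okafor–Mbeki: Mbeki 18–13.
Okafor–Hoang: Okafor 21–10.
Ferraro vs Mbeki: 6+4+3+4 = 17 for Ferraro, 14 for Mbeki — Ferraro by 17–14.
Ferraro vs Hoang: Ferraro wins 17–14.
Mbeki vs Hoang: Hoang, 16–15.
Each candidate has at least one pairwise win (Okafor beats Hoang; Ferraro beats Okafor; Mbeki beats Okafor; Hoang beats Mbeki) — no Condorcet loser.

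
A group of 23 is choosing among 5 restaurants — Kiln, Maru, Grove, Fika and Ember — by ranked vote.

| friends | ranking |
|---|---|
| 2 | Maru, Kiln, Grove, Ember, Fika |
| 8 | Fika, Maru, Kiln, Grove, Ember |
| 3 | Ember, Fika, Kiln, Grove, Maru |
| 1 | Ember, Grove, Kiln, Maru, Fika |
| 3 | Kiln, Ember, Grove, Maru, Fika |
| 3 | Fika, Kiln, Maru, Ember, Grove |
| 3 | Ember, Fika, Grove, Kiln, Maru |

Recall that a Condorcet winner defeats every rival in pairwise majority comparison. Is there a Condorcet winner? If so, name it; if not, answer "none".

none

Head-to-head results (23 friends):
Kiln vs Maru: Kiln is ranked higher on 3+1+3+3+3 = 13 ballots, Maru on 10. Kiln wins 13–10.
Kiln vs Grove: 2+8+3+3+3 = 19 for Kiln, 4 for Grove — Kiln by 19–4.
Kiln vs Fika: 6 to 17, Fika.
Kiln vs Ember: Kiln is ranked higher on 2+8+3+3 = 16 ballots, Ember on 7. Kiln wins 16–7.
Maru vs Grove: Maru preferred on 2+8+3 = 13 ballots; Maru wins 13–10.
Maru vs Fika: Maru preferred on 2+1+3 = 6 ballots; Fika wins 17–6.
Maru vs Ember: 2+8+3 = 13 for Maru, 10 for Ember — Maru by 13–10.
Grove vs Fika: Grove is ranked higher on 2+1+3 = 6 ballots, Fika on 17. Fika wins 17–6.
Grove vs Ember: 2+8 = 10 for Grove, 13 for Ember — Ember by 13–10.
Fika vs Ember: Fika is ranked higher on 8+3 = 11 ballots, Ember on 12. Ember wins 12–11.
Each restaurant drops at least one matchup (Kiln loses to Fika; Maru loses to Kiln; Grove loses to Kiln; Fika loses to Ember; Ember loses to Kiln); the cycle Kiln > Ember > Fika > Kiln rules out a Condorcet winner.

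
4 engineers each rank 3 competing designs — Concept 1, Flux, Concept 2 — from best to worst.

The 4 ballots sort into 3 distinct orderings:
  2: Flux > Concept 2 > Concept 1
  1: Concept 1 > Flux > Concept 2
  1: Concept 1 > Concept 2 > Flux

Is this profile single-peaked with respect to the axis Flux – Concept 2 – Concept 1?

Axis positions: Flux=1, Concept 2=2, Concept 1=3.
Type 1 (peak Flux at position 1): ranking walks positions 1-2-3, expanding outward from the peak — single-peaked.
Type 2: ranking walks positions 3-1-2; Flux is ranked above Concept 2 even though Concept 2 lies between Flux and the peak Concept 1 on the axis — preferences dip and rise again. Not single-peaked.
Type 3 (peak Concept 1 at position 3): ranking walks positions 3-2-1, expanding outward from the peak — single-peaked.
Type 2 violates single-peakedness, so the profile is not single-peaked on this axis.

no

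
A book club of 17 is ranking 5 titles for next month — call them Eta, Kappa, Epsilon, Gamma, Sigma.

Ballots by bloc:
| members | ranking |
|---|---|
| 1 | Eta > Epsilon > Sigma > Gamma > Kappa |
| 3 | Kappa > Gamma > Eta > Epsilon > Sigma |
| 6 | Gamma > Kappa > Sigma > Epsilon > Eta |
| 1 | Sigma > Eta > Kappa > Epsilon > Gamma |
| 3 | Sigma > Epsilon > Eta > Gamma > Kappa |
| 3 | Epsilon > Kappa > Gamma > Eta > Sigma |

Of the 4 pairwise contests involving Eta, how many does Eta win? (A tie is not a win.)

Eta against each rival (17 members):
Eta vs Kappa: Eta is ranked higher on 1+1+3 = 5 ballots, Kappa on 12. Kappa wins 12–5.
Eta vs Epsilon: Eta preferred on 1+3+1 = 5 ballots; Epsilon wins 12–5.
Eta vs Gamma: 5 to 12, Gamma.
Eta vs Sigma: 7 to 10, Sigma.
Eta beats no one; loses to Kappa, Epsilon, Gamma, Sigma — 0 pairwise wins.

0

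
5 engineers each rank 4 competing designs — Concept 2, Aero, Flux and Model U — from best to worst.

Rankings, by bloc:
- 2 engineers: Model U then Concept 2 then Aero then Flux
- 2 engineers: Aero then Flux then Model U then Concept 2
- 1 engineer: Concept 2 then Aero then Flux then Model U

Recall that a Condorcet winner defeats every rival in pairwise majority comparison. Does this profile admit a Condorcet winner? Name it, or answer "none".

none

Check each pair by majority over 5 ballots:
Concept 2 vs Aero: 3 to 2, Concept 2.
Concept 2 vs Flux: Concept 2 is ranked higher on 2+1 = 3 ballots, Flux on 2. Concept 2 wins 3–2.
Concept 2 vs Model U: Concept 2 preferred on 1 ballot; Model U wins 4–1.
Aero vs Flux: 2+2+1 = 5 for Aero, 0 for Flux — Aero by 5–0.
Aero vs Model U: 2+1 = 3 for Aero, 2 for Model U — Aero by 3–2.
Flux vs Model U: Flux is ranked higher on 2+1 = 3 ballots, Model U on 2. Flux wins 3–2.
Every design loses at least once (Concept 2 loses to Model U; Aero loses to Concept 2; Flux loses to Concept 2; Model U loses to Aero). The majority relation contains the cycle Concept 2 → Aero → Model U → Concept 2, so there is no Condorcet winner.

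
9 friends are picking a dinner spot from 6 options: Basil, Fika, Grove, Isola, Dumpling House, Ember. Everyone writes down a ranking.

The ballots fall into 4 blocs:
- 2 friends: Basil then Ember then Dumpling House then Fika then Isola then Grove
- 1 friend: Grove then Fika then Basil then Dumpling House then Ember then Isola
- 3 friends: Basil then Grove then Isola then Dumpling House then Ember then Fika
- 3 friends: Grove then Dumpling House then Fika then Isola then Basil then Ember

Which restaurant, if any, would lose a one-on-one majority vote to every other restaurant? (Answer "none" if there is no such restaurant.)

Head-to-head results (9 friends):
Basil vs Fika: Basil, 5–4.
Basil–Grove: Basil 5–4.
Basil vs Isola: 2+1+3 = 6 for Basil, 3 for Isola — Basil by 6–3.
Basil vs Dumpling House: 6 to 3, Basil.
Basil vs Ember: Basil, 9–0.
Fika vs Grove: 2 to 7, Grove.
Fika–Isola: Fika 6–3.
Fika vs Dumpling House: 1 to 8, Dumpling House.
Fika vs Ember: 4 to 5, Ember.
Grove vs Isola: Grove, 7–2.
Grove–Dumpling House: Grove 7–2.
Grove vs Ember: Grove is ranked higher on 1+3+3 = 7 ballots, Ember on 2. Grove wins 7–2.
Isola vs Dumpling House: Dumpling House, 6–3.
Isola vs Ember: Isola wins 6–3.
Dumpling House vs Ember: Dumpling House preferred on 1+3+3 = 7 ballots; Dumpling House wins 7–2.
No restaurant is winless: Basil beats Fika; Fika beats Isola; Grove beats Fika; Isola beats Ember; Dumpling House beats Fika; Ember beats Fika. There is no Condorcet loser.

none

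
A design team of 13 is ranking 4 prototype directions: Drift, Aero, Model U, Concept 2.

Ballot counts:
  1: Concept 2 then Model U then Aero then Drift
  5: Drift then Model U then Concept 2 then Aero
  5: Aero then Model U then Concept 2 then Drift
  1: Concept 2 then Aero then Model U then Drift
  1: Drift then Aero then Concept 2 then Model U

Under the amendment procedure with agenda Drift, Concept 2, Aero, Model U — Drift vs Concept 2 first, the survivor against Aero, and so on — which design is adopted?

Round 1: Drift vs Concept 2 — 6–7, Concept 2 advances.
Round 2: Concept 2 vs Aero — 7–6, Concept 2 advances.
Round 3: Concept 2 vs Model U — 3–10, Model U advances.
The agenda winner is Model U.

Model U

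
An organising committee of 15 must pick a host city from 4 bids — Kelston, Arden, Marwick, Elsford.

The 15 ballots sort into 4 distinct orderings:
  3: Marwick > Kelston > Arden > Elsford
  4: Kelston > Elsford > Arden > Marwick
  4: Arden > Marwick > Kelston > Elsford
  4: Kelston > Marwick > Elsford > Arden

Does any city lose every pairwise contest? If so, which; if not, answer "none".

none

Pairwise majorities:
Kelston vs Arden: Kelston, 11–4.
Kelston vs Marwick: Kelston is ranked higher on 4+4 = 8 ballots, Marwick on 7. Kelston wins 8–7.
Kelston vs Elsford: Kelston, 15–0.
Arden–Marwick: Arden 8–7.
Arden–Elsford: Elsford 8–7.
Marwick vs Elsford: 11 to 4, Marwick.
No city is winless: Kelston beats Arden; Arden beats Marwick; Marwick beats Elsford; Elsford beats Arden. There is no Condorcet loser.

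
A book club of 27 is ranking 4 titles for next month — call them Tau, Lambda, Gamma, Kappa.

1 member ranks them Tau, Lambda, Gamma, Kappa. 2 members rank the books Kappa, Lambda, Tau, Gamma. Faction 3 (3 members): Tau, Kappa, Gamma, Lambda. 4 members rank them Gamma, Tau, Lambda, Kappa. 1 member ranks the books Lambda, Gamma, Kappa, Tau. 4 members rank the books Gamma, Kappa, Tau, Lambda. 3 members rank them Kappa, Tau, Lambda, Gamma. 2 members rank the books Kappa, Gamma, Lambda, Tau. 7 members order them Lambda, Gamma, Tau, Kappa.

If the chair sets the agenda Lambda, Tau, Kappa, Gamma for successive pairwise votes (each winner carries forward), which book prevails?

Round 1: Lambda vs Tau — 12–15, Tau advances.
Round 2: Tau vs Kappa — 15–12, Tau advances.
Round 3: Tau vs Gamma — 9–18, Gamma advances.
Gamma survives the agenda.

Gamma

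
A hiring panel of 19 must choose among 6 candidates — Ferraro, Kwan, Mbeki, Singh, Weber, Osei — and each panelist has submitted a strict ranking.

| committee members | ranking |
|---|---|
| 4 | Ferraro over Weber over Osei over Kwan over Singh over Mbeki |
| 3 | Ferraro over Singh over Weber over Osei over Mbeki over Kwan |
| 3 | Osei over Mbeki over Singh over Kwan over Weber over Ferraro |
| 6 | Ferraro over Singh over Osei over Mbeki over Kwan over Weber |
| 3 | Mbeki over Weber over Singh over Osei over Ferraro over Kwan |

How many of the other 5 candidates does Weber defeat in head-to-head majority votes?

2

Weber against each rival (19 committee members):
Weber vs Ferraro: Ferraro wins 13–6.
Weber vs Kwan: Weber wins 10–9.
Weber vs Mbeki: Mbeki, 12–7.
Weber vs Singh: Weber is ranked higher on 4+3 = 7 ballots, Singh on 12. Singh wins 12–7.
Weber–Osei: Weber 10–9.
Weber beats Kwan, Osei; loses to Ferraro, Mbeki, Singh — 2 pairwise wins.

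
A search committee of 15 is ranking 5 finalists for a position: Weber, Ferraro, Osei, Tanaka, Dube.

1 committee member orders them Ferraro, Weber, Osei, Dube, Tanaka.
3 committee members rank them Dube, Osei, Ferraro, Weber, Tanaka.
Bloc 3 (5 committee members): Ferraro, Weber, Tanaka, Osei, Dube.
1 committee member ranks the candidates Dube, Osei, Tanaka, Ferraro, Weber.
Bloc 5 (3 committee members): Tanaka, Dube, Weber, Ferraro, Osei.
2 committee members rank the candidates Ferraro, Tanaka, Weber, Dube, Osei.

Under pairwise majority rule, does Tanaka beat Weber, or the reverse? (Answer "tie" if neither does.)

Weber

Ballots ranking Tanaka above Weber: 1 + 3 + 2 = 6.
Ballots ranking Weber above Tanaka: 15 − 6 = 9.
Weber wins the head-to-head 9–6.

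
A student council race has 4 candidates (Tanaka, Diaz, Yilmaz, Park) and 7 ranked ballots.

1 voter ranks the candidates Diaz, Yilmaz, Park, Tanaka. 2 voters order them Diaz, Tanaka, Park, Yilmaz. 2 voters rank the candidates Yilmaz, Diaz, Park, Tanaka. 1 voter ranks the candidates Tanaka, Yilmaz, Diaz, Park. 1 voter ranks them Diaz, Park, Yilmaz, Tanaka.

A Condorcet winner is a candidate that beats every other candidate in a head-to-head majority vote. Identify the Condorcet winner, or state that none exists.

Diaz

Pairwise majorities:
Tanaka vs Diaz: Tanaka preferred on 1 ballot; Diaz wins 6–1.
Tanaka vs Yilmaz: Tanaka is ranked higher on 2+1 = 3 ballots, Yilmaz on 4. Yilmaz wins 4–3.
Tanaka vs Park: Park, 4–3.
Diaz vs Yilmaz: 1+2+1 = 4 for Diaz, 3 for Yilmaz — Diaz by 4–3.
Diaz vs Park: Diaz wins 7–0.
Yilmaz–Park: Yilmaz 4–3.
Diaz wins every pairwise contest, so Diaz is the Condorcet winner.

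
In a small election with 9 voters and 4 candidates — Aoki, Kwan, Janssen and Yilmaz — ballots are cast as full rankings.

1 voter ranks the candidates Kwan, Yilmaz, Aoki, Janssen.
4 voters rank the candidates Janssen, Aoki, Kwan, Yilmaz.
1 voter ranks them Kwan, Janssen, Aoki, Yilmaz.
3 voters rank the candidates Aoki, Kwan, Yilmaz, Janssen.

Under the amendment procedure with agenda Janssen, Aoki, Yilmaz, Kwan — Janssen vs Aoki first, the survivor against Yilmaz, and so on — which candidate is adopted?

Round 1: Janssen vs Aoki — 5–4, Janssen advances.
Round 2: Janssen vs Yilmaz — 5–4, Janssen advances.
Round 3: Janssen vs Kwan — 4–5, Kwan advances.
The agenda winner is Kwan.

Kwan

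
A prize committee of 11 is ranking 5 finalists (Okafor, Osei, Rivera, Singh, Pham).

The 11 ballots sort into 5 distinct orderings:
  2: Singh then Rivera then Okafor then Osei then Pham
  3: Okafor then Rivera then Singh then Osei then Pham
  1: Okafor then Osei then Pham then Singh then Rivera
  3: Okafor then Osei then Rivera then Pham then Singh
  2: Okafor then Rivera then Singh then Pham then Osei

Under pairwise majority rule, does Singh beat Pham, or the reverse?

Ballots ranking Singh above Pham: 2 + 3 + 2 = 7.
Ballots ranking Pham above Singh: 11 − 7 = 4.
Singh wins the head-to-head 7–4.

Singh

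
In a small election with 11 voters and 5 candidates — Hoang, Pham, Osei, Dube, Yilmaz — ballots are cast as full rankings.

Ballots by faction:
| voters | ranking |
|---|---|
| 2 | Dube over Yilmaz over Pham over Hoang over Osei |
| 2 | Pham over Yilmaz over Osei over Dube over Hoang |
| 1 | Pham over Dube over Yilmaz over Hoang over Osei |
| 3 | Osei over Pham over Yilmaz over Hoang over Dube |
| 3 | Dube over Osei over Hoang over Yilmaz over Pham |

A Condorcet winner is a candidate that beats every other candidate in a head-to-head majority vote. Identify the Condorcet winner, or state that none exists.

Check each pair by majority over 11 ballots:
Hoang vs Pham: Hoang preferred on 3 ballots; Pham wins 8–3.
Hoang vs Osei: Hoang preferred on 2+1 = 3 ballots; Osei wins 8–3.
Hoang vs Dube: 3 for Hoang, 8 for Dube — Dube by 8–3.
Hoang vs Yilmaz: Hoang is ranked higher on 3 ballots, Yilmaz on 8. Yilmaz wins 8–3.
Pham vs Osei: 5 to 6, Osei.
Pham vs Dube: Pham preferred on 2+1+3 = 6 ballots; Pham wins 6–5.
Pham vs Yilmaz: Pham preferred on 2+1+3 = 6 ballots; Pham wins 6–5.
Osei vs Dube: Osei is ranked higher on 2+3 = 5 ballots, Dube on 6. Dube wins 6–5.
Osei vs Yilmaz: 6 to 5, Osei.
Dube vs Yilmaz: 6 to 5, Dube.
Every candidate loses at least once (Hoang loses to Pham; Pham loses to Osei; Osei loses to Dube; Dube loses to Pham; Yilmaz loses to Pham). The majority relation contains the cycle Pham → Dube → Osei → Pham, so there is no Condorcet winner.

none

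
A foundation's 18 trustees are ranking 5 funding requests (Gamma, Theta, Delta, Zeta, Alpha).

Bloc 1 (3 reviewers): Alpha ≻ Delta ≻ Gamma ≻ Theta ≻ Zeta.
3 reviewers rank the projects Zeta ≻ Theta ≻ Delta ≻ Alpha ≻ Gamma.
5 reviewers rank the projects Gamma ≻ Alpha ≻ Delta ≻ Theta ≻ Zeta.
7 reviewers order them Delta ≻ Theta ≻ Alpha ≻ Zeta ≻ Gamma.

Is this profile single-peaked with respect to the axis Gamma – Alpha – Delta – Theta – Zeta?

Axis positions: Gamma=1, Alpha=2, Delta=3, Theta=4, Zeta=5.
Bloc 1 (peak Alpha at position 2): ranking walks positions 2-3-1-4-5, expanding outward from the peak — single-peaked.
Bloc 2 (peak Zeta at position 5): ranking walks positions 5-4-3-2-1, expanding outward from the peak — single-peaked.
Bloc 3 (peak Gamma at position 1): ranking walks positions 1-2-3-4-5, expanding outward from the peak — single-peaked.
Bloc 4 (peak Delta at position 3): ranking walks positions 3-4-2-5-1, expanding outward from the peak — single-peaked.
Every ranking is single-peaked on this axis.

yes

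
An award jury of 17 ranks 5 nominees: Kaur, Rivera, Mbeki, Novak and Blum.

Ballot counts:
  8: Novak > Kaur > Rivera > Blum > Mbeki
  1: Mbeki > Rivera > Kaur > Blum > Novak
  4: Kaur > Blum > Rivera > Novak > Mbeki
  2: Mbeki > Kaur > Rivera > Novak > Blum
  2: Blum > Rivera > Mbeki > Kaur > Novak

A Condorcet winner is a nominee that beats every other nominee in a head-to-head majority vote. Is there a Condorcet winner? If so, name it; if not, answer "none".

Pairwise majorities:
Kaur vs Rivera: Kaur, 14–3.
Kaur vs Mbeki: Kaur wins 12–5.
Kaur vs Novak: Kaur wins 9–8.
Kaur–Blum: Kaur 15–2.
Rivera vs Mbeki: Rivera, 14–3.
Rivera–Novak: Rivera 9–8.
Rivera vs Blum: Rivera wins 11–6.
Mbeki–Novak: Novak 12–5.
Mbeki vs Blum: Blum wins 14–3.
Novak vs Blum: Novak wins 10–7.
Kaur wins every pairwise contest, so Kaur is the Condorcet winner.

Kaur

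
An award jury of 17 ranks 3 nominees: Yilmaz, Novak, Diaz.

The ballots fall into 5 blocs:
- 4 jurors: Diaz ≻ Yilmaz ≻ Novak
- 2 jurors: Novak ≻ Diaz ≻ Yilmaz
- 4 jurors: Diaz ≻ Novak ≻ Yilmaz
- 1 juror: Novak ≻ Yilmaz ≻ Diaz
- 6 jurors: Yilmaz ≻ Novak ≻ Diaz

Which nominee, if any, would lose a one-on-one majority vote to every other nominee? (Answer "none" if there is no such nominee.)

none

Head-to-head results (17 jurors):
Yilmaz vs Novak: Yilmaz wins 10–7.
Yilmaz vs Diaz: Yilmaz preferred on 1+6 = 7 ballots; Diaz wins 10–7.
Novak vs Diaz: Novak, 9–8.
Each nominee has at least one pairwise win (Yilmaz beats Novak; Novak beats Diaz; Diaz beats Yilmaz) — no Condorcet loser.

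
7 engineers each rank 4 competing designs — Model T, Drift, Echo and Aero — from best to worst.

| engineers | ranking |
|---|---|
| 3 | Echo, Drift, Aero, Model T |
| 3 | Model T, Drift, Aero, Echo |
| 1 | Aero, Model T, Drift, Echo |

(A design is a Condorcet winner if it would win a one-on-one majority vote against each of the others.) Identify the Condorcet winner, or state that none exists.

none

Check each pair by majority over 7 ballots:
Model T vs Drift: Model T wins 4–3.
Model T vs Echo: Model T, 4–3.
Model T vs Aero: 3 to 4, Aero.
Drift vs Echo: Drift wins 4–3.
Drift vs Aero: 6 to 1, Drift.
Echo vs Aero: Echo preferred on 3 ballots; Aero wins 4–3.
Every design loses at least once (Model T loses to Aero; Drift loses to Model T; Echo loses to Model T; Aero loses to Drift). The majority relation contains the cycle Model T > Drift > Aero > Model T, so there is no Condorcet winner.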